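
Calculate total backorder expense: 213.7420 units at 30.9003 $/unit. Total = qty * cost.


Total = 213.7420 * 30.9003 = 6604.6919

6604.6919 $


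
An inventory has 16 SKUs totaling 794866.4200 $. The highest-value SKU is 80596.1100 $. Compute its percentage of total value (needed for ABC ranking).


Top item = 80596.1100
Total = 794866.4200
Percentage = 80596.1100 / 794866.4200 * 100 = 10.1396

10.1396%


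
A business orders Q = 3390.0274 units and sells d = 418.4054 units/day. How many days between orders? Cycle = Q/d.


Cycle = 3390.0274 / 418.4054 = 8.1023

8.1023 days


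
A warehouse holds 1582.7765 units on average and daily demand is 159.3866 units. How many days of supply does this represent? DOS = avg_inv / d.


DOS = 1582.7765 / 159.3866 = 9.9304

9.9304 days


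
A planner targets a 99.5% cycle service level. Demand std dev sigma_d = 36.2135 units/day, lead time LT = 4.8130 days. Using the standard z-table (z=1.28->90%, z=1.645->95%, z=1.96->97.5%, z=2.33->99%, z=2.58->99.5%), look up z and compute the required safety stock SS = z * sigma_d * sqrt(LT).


From the table, SL = 99.5% corresponds to z = 2.58
sqrt(LT) = sqrt(4.8130) = 2.1939
SS = 2.58 * 36.2135 * 2.1939 = 204.9737

204.9737 units


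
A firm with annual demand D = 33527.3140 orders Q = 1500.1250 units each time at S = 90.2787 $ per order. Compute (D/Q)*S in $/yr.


Number of orders = D/Q = 22.3497
Cost = 22.3497 * 90.2787 = 2017.7001

2017.7001 $/yr


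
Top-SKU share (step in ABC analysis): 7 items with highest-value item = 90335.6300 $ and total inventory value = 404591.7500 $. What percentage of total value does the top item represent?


Top item = 90335.6300
Total = 404591.7500
Percentage = 90335.6300 / 404591.7500 * 100 = 22.3276

22.3276%


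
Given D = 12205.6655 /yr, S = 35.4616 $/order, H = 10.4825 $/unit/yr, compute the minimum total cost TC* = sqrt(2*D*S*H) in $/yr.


2*D*S*H = 9074331.8466
TC* = sqrt(9074331.8466) = 3012.3632

3012.3632 $/yr


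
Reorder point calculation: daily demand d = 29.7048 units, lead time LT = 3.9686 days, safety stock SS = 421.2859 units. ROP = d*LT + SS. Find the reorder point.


d*LT = 29.7048 * 3.9686 = 117.8865
ROP = 117.8865 + 421.2859 = 539.1724

539.1724 units


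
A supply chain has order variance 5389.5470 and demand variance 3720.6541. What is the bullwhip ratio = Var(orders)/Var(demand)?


BW = 5389.5470 / 3720.6541 = 1.4485

1.4485


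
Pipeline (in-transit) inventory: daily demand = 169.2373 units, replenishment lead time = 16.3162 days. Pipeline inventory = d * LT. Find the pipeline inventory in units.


Pipeline = 169.2373 * 16.3162 = 2761.3096

2761.3096 units


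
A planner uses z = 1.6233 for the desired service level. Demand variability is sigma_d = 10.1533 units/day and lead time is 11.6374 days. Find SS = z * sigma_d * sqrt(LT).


sqrt(LT) = sqrt(11.6374) = 3.4114
SS = 1.6233 * 10.1533 * 3.4114 = 56.2256

56.2256 units


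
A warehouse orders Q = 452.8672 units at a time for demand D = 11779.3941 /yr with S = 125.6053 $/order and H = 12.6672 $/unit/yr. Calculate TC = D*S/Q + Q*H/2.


Ordering cost = D*S/Q = 3267.0821
Holding cost = Q*H/2 = 2868.2797
TC = 3267.0821 + 2868.2797 = 6135.3618

6135.3618 $/yr


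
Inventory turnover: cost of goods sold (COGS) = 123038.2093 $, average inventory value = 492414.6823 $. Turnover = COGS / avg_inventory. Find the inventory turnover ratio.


Turnover = 123038.2093 / 492414.6823 = 0.2499

0.2499


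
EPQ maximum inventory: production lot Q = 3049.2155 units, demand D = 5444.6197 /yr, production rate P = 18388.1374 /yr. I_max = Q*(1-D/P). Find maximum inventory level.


D/P = 0.2961
1 - D/P = 0.7039
I_max = 3049.2155 * 0.7039 = 2146.3607

2146.3607 units


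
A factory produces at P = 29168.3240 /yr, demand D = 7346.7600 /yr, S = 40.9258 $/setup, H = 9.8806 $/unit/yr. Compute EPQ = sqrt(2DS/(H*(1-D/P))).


1 - D/P = 1 - 0.2519 = 0.7481
H*(1-D/P) = 7.3919
2DS = 601344.0608
EPQ = sqrt(81351.4521) = 285.2218

285.2218 units


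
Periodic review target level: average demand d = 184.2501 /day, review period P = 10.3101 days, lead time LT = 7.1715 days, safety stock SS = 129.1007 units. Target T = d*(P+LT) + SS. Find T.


P + LT = 17.4816
d*(P+LT) = 184.2501 * 17.4816 = 3220.9865
T = 3220.9865 + 129.1007 = 3350.0872

3350.0872 units


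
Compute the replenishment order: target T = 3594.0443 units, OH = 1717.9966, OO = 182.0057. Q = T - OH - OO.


Inventory position = OH + OO = 1717.9966 + 182.0057 = 1900.0023
Q = 3594.0443 - 1900.0023 = 1694.0420

1694.0420 units


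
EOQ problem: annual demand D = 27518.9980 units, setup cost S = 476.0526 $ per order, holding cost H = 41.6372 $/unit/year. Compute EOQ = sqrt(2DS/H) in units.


2*D*S = 2 * 27518.9980 * 476.0526 = 26200981.0946
2*D*S/H = 629268.5650
EOQ = sqrt(629268.5650) = 793.2645

793.2645 units


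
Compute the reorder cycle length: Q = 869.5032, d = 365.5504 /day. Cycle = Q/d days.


Cycle = 869.5032 / 365.5504 = 2.3786

2.3786 days


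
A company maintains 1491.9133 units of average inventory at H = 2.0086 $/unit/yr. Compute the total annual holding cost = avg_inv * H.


Cost = 1491.9133 * 2.0086 = 2996.6571

2996.6571 $/yr


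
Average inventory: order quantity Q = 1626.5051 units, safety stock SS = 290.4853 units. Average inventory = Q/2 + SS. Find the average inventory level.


Q/2 = 813.2526
Avg = 813.2526 + 290.4853 = 1103.7378

1103.7378 units


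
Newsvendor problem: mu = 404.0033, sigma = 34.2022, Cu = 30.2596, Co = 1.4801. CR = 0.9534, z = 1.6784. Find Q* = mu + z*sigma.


CR = Cu/(Cu+Co) = 30.2596/(30.2596+1.4801) = 0.9534
z = 1.6784
Q* = 404.0033 + 1.6784 * 34.2022 = 461.4083

461.4083 units


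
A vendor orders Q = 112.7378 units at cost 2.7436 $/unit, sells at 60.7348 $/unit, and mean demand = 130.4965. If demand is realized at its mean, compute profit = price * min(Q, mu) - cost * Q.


Sales at mu = min(112.7378, 130.4965) = 112.7378
Revenue = 60.7348 * 112.7378 = 6847.1077
Total cost = 2.7436 * 112.7378 = 309.3074
Profit = 6847.1077 - 309.3074 = 6537.8003

6537.8003 $


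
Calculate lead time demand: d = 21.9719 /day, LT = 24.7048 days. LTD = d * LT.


LTD = 21.9719 * 24.7048 = 542.8114

542.8114 units


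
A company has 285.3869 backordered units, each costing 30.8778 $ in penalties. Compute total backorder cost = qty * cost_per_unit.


Total = 285.3869 * 30.8778 = 8812.1196

8812.1196 $


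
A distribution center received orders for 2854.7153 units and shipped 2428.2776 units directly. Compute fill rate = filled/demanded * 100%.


FR = 2428.2776 / 2854.7153 * 100 = 85.0620

85.0620%


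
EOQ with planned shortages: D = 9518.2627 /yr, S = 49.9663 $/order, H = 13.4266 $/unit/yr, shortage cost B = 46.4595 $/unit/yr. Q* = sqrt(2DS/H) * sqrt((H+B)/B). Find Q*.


sqrt(2DS/H) = 266.1641
sqrt((H+B)/B) = 1.1353
Q* = 266.1641 * 1.1353 = 302.1866

302.1866 units


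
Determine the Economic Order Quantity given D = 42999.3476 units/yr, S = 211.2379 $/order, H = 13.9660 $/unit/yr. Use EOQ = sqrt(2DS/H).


2*D*S = 2 * 42999.3476 * 211.2379 = 18166183.7768
2*D*S/H = 1300743.5040
EOQ = sqrt(1300743.5040) = 1140.5014

1140.5014 units


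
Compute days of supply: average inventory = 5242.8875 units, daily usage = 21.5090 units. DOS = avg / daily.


DOS = 5242.8875 / 21.5090 = 243.7532

243.7532 days


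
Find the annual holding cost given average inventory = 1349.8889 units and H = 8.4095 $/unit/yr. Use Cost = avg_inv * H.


Cost = 1349.8889 * 8.4095 = 11351.8907

11351.8907 $/yr


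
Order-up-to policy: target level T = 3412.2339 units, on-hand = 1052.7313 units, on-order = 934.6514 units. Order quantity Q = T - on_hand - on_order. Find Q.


Inventory position = OH + OO = 1052.7313 + 934.6514 = 1987.3827
Q = 3412.2339 - 1987.3827 = 1424.8512

1424.8512 units


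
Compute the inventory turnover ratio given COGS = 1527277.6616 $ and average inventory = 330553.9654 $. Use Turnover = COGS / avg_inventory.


Turnover = 1527277.6616 / 330553.9654 = 4.6204

4.6204


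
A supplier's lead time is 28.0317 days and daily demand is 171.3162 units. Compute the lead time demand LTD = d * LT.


LTD = 171.3162 * 28.0317 = 4802.2843

4802.2843 units


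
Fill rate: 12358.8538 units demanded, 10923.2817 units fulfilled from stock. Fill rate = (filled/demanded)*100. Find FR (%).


FR = 10923.2817 / 12358.8538 * 100 = 88.3843

88.3843%


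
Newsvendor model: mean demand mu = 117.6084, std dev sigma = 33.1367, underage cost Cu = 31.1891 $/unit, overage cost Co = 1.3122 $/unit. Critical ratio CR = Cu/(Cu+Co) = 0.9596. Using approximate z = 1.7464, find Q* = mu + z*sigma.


CR = Cu/(Cu+Co) = 31.1891/(31.1891+1.3122) = 0.9596
z = 1.7464
Q* = 117.6084 + 1.7464 * 33.1367 = 175.4783

175.4783 units


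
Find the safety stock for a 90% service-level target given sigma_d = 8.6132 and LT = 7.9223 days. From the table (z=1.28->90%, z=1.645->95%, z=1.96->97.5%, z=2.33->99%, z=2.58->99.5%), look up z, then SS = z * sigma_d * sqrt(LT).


From the table, SL = 90% corresponds to z = 1.28
sqrt(LT) = sqrt(7.9223) = 2.8147
SS = 1.28 * 8.6132 * 2.8147 = 31.0313

31.0313 units


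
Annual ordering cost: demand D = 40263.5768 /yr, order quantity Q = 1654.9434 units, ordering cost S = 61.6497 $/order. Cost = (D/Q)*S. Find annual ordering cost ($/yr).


Number of orders = D/Q = 24.3293
Cost = 24.3293 * 61.6497 = 1499.8926

1499.8926 $/yr


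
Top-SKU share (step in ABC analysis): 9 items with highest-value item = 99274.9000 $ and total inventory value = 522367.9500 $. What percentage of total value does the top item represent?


Top item = 99274.9000
Total = 522367.9500
Percentage = 99274.9000 / 522367.9500 * 100 = 19.0048

19.0048%


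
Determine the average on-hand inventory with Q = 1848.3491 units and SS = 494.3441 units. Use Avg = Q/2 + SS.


Q/2 = 924.1745
Avg = 924.1745 + 494.3441 = 1418.5186

1418.5186 units


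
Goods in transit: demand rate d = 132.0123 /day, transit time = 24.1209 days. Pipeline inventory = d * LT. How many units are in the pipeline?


Pipeline = 132.0123 * 24.1209 = 3184.2555

3184.2555 units


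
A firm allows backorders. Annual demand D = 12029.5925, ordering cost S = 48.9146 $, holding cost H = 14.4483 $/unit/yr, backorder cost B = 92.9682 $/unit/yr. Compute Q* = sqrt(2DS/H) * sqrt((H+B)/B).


sqrt(2DS/H) = 285.3983
sqrt((H+B)/B) = 1.0749
Q* = 285.3983 * 1.0749 = 306.7748

306.7748 units


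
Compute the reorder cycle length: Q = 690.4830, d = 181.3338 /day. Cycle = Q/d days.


Cycle = 690.4830 / 181.3338 = 3.8078

3.8078 days


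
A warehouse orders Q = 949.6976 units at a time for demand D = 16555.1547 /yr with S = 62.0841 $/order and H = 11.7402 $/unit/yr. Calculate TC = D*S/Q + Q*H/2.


Ordering cost = D*S/Q = 1082.2517
Holding cost = Q*H/2 = 5574.8199
TC = 1082.2517 + 5574.8199 = 6657.0716

6657.0716 $/yr


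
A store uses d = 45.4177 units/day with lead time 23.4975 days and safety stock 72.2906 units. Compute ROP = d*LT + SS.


d*LT = 45.4177 * 23.4975 = 1067.2024
ROP = 1067.2024 + 72.2906 = 1139.4930

1139.4930 units


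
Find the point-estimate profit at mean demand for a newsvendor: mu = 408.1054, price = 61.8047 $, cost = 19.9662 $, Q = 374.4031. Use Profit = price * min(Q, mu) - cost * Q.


Sales at mu = min(374.4031, 408.1054) = 374.4031
Revenue = 61.8047 * 374.4031 = 23139.8713
Total cost = 19.9662 * 374.4031 = 7475.4072
Profit = 23139.8713 - 7475.4072 = 15664.4641

15664.4641 $


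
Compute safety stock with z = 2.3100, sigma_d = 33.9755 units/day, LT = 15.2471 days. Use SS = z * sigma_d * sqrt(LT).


sqrt(LT) = sqrt(15.2471) = 3.9048
SS = 2.3100 * 33.9755 * 3.9048 = 306.4584

306.4584 units


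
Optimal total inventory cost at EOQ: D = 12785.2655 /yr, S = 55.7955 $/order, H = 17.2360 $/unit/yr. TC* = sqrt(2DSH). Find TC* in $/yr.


2*D*S*H = 24590955.6137
TC* = sqrt(24590955.6137) = 4958.9269

4958.9269 $/yr


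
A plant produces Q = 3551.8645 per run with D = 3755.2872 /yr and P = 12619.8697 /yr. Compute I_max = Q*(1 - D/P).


D/P = 0.2976
1 - D/P = 0.7024
I_max = 3551.8645 * 0.7024 = 2494.9383

2494.9383 units


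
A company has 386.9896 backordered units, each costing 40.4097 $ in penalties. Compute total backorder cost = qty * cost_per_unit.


Total = 386.9896 * 40.4097 = 15638.1336

15638.1336 $


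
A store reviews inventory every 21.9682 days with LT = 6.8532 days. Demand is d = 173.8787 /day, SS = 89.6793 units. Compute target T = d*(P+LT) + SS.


P + LT = 28.8214
d*(P+LT) = 173.8787 * 28.8214 = 5011.4276
T = 5011.4276 + 89.6793 = 5101.1069

5101.1069 units


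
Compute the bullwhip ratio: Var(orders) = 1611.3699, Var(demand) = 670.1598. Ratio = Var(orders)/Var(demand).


BW = 1611.3699 / 670.1598 = 2.4045

2.4045


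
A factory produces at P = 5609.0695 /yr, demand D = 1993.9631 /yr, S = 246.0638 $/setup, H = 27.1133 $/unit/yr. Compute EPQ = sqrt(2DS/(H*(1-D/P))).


1 - D/P = 1 - 0.3555 = 0.6445
H*(1-D/P) = 17.4748
2DS = 981284.2749
EPQ = sqrt(56154.1939) = 236.9688

236.9688 units


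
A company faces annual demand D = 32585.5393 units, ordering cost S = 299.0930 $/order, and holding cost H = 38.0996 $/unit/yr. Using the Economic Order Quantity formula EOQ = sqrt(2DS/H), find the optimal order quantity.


2*D*S = 2 * 32585.5393 * 299.0930 = 19492213.4117
2*D*S/H = 511612.0225
EOQ = sqrt(511612.0225) = 715.2706

715.2706 units


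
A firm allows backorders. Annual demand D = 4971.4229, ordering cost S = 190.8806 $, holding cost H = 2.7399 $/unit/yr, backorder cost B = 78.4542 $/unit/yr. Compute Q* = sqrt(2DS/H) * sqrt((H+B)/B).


sqrt(2DS/H) = 832.2789
sqrt((H+B)/B) = 1.0173
Q* = 832.2789 * 1.0173 = 846.6873

846.6873 units


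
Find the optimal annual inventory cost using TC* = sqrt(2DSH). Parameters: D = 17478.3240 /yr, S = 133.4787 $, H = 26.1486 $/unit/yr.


2*D*S*H = 122008529.0509
TC* = sqrt(122008529.0509) = 11045.7471

11045.7471 $/yr


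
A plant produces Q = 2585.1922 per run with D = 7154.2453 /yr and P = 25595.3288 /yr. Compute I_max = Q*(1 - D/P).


D/P = 0.2795
1 - D/P = 0.7205
I_max = 2585.1922 * 0.7205 = 1862.5955

1862.5955 units


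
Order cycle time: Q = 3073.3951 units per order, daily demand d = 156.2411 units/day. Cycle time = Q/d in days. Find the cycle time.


Cycle = 3073.3951 / 156.2411 = 19.6708

19.6708 days


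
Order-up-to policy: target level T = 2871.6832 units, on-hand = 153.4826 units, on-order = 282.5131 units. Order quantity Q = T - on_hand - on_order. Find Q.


Inventory position = OH + OO = 153.4826 + 282.5131 = 435.9957
Q = 2871.6832 - 435.9957 = 2435.6875

2435.6875 units


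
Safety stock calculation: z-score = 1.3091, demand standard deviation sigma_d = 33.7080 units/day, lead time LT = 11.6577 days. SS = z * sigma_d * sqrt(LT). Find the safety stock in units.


sqrt(LT) = sqrt(11.6577) = 3.4143
SS = 1.3091 * 33.7080 * 3.4143 = 150.6650

150.6650 units


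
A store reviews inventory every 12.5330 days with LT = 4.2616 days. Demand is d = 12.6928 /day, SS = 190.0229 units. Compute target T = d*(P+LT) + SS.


P + LT = 16.7946
d*(P+LT) = 12.6928 * 16.7946 = 213.1705
T = 213.1705 + 190.0229 = 403.1934

403.1934 units


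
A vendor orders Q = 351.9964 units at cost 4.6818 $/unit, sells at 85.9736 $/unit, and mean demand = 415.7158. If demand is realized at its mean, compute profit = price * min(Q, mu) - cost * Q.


Sales at mu = min(351.9964, 415.7158) = 351.9964
Revenue = 85.9736 * 351.9964 = 30262.3977
Total cost = 4.6818 * 351.9964 = 1647.9767
Profit = 30262.3977 - 1647.9767 = 28614.4209

28614.4209 $


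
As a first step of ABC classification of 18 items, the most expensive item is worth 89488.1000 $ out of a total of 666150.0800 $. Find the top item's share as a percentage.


Top item = 89488.1000
Total = 666150.0800
Percentage = 89488.1000 / 666150.0800 * 100 = 13.4336

13.4336%


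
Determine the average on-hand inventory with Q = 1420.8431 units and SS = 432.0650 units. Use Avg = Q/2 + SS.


Q/2 = 710.4216
Avg = 710.4216 + 432.0650 = 1142.4866

1142.4866 units


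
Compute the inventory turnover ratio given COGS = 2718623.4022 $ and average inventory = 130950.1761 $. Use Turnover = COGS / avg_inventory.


Turnover = 2718623.4022 / 130950.1761 = 20.7607

20.7607


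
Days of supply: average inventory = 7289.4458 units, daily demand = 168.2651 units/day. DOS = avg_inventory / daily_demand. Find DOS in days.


DOS = 7289.4458 / 168.2651 = 43.3212

43.3212 days


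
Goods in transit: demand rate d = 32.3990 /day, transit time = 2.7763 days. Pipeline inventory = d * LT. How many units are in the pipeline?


Pipeline = 32.3990 * 2.7763 = 89.9493

89.9493 units


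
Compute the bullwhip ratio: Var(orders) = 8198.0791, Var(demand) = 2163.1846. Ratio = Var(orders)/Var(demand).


BW = 8198.0791 / 2163.1846 = 3.7898

3.7898


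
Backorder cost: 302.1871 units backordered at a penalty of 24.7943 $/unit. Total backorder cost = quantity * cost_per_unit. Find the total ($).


Total = 302.1871 * 24.7943 = 7492.5176

7492.5176 $


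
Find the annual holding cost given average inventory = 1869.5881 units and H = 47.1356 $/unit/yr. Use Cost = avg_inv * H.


Cost = 1869.5881 * 47.1356 = 88124.1568

88124.1568 $/yr


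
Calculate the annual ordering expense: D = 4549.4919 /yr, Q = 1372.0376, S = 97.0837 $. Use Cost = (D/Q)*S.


Number of orders = D/Q = 3.3159
Cost = 3.3159 * 97.0837 = 321.9165

321.9165 $/yr


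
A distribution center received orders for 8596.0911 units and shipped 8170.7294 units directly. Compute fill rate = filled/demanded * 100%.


FR = 8170.7294 / 8596.0911 * 100 = 95.0517

95.0517%


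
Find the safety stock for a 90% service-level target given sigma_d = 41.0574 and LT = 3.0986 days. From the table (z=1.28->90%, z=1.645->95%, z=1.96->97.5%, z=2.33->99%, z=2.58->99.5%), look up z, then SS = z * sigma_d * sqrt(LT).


From the table, SL = 90% corresponds to z = 1.28
sqrt(LT) = sqrt(3.0986) = 1.7603
SS = 1.28 * 41.0574 * 1.7603 = 92.5090

92.5090 units


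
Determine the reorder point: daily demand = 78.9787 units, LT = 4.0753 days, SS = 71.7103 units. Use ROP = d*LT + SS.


d*LT = 78.9787 * 4.0753 = 321.8619
ROP = 321.8619 + 71.7103 = 393.5722

393.5722 units


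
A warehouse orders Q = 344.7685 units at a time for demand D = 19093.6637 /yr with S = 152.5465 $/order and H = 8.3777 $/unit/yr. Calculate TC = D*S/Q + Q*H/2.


Ordering cost = D*S/Q = 8448.1952
Holding cost = Q*H/2 = 1444.1835
TC = 8448.1952 + 1444.1835 = 9892.3787

9892.3787 $/yr


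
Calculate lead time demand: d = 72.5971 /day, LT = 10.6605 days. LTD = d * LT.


LTD = 72.5971 * 10.6605 = 773.9214

773.9214 units


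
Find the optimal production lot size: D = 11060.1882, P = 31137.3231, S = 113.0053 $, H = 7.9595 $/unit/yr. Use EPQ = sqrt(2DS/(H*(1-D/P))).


1 - D/P = 1 - 0.3552 = 0.6448
H*(1-D/P) = 5.1322
2DS = 2499719.7712
EPQ = sqrt(487062.9269) = 697.8989

697.8989 units


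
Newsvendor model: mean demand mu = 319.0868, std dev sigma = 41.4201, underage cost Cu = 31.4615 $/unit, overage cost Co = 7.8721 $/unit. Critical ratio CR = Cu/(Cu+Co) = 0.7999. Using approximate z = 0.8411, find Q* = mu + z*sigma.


CR = Cu/(Cu+Co) = 31.4615/(31.4615+7.8721) = 0.7999
z = 0.8411
Q* = 319.0868 + 0.8411 * 41.4201 = 353.9252

353.9252 units


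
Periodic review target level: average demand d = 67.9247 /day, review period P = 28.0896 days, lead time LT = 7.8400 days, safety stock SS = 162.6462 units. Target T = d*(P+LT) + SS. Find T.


P + LT = 35.9296
d*(P+LT) = 67.9247 * 35.9296 = 2440.5073
T = 2440.5073 + 162.6462 = 2603.1535

2603.1535 units


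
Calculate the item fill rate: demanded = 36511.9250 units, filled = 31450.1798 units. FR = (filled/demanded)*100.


FR = 31450.1798 / 36511.9250 * 100 = 86.1367

86.1367%


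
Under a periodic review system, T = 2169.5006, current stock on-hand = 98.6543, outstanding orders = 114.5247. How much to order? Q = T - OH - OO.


Inventory position = OH + OO = 98.6543 + 114.5247 = 213.1790
Q = 2169.5006 - 213.1790 = 1956.3216

1956.3216 units


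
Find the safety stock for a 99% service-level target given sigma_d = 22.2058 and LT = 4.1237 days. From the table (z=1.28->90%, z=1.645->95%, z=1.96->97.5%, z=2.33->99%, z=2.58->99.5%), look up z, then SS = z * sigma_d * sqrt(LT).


From the table, SL = 99% corresponds to z = 2.33
sqrt(LT) = sqrt(4.1237) = 2.0307
SS = 2.33 * 22.2058 * 2.0307 = 105.0669

105.0669 units


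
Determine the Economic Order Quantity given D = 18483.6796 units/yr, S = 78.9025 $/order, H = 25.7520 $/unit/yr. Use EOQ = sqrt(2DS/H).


2*D*S = 2 * 18483.6796 * 78.9025 = 2916817.0593
2*D*S/H = 113265.6516
EOQ = sqrt(113265.6516) = 336.5496

336.5496 units


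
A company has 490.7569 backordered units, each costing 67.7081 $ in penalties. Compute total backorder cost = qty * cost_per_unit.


Total = 490.7569 * 67.7081 = 33228.2173

33228.2173 $


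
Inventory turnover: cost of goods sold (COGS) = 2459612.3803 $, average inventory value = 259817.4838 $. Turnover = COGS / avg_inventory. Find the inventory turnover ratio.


Turnover = 2459612.3803 / 259817.4838 = 9.4667

9.4667


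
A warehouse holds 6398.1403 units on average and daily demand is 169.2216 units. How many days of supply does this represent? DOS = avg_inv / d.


DOS = 6398.1403 / 169.2216 = 37.8092

37.8092 days


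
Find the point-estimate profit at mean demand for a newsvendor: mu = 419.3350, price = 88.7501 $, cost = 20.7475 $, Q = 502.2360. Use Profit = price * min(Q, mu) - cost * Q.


Sales at mu = min(502.2360, 419.3350) = 419.3350
Revenue = 88.7501 * 419.3350 = 37216.0232
Total cost = 20.7475 * 502.2360 = 10420.1414
Profit = 37216.0232 - 10420.1414 = 26795.8818

26795.8818 $


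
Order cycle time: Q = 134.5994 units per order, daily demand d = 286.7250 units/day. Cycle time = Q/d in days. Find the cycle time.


Cycle = 134.5994 / 286.7250 = 0.4694

0.4694 days


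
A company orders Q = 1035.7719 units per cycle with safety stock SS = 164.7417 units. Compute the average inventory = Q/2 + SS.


Q/2 = 517.8859
Avg = 517.8859 + 164.7417 = 682.6277

682.6277 units


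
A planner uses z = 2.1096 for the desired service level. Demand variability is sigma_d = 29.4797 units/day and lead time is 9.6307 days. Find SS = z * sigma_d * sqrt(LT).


sqrt(LT) = sqrt(9.6307) = 3.1033
SS = 2.1096 * 29.4797 * 3.1033 = 192.9977

192.9977 units


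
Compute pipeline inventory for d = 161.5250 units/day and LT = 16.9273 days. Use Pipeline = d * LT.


Pipeline = 161.5250 * 16.9273 = 2734.1821

2734.1821 units


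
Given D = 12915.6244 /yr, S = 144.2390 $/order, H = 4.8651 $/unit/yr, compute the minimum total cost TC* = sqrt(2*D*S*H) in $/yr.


2*D*S*H = 18126747.1438
TC* = sqrt(18126747.1438) = 4257.5518

4257.5518 $/yr


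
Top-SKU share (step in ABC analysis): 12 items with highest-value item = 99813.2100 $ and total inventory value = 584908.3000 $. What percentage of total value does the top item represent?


Top item = 99813.2100
Total = 584908.3000
Percentage = 99813.2100 / 584908.3000 * 100 = 17.0648

17.0648%


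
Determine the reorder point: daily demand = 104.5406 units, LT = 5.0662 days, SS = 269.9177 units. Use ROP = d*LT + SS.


d*LT = 104.5406 * 5.0662 = 529.6236
ROP = 529.6236 + 269.9177 = 799.5413

799.5413 units


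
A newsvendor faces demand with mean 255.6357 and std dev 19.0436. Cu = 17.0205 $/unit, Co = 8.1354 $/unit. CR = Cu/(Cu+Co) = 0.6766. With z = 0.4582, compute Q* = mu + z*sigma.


CR = Cu/(Cu+Co) = 17.0205/(17.0205+8.1354) = 0.6766
z = 0.4582
Q* = 255.6357 + 0.4582 * 19.0436 = 264.3615

264.3615 units


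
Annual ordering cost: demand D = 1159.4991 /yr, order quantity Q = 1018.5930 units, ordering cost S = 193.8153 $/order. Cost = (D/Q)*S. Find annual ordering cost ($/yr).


Number of orders = D/Q = 1.1383
Cost = 1.1383 * 193.8153 = 220.6266

220.6266 $/yr


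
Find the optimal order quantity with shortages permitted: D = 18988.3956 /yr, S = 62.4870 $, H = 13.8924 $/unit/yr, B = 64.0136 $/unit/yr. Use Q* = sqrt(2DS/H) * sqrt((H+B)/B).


sqrt(2DS/H) = 413.2999
sqrt((H+B)/B) = 1.1032
Q* = 413.2999 * 1.1032 = 455.9473

455.9473 units


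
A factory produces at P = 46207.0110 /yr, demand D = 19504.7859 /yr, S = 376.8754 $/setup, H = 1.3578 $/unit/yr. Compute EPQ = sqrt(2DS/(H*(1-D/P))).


1 - D/P = 1 - 0.4221 = 0.5779
H*(1-D/P) = 0.7846
2DS = 14701747.9760
EPQ = sqrt(18736721.1197) = 4328.5934

4328.5934 units


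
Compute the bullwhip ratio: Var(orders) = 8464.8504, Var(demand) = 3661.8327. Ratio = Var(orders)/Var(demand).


BW = 8464.8504 / 3661.8327 = 2.3116

2.3116


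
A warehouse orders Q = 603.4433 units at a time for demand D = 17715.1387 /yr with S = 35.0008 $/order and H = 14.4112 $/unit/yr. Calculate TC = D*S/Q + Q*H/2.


Ordering cost = D*S/Q = 1027.5100
Holding cost = Q*H/2 = 4348.1710
TC = 1027.5100 + 4348.1710 = 5375.6810

5375.6810 $/yr


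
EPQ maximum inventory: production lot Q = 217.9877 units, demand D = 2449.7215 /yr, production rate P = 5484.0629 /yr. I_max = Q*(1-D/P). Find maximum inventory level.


D/P = 0.4467
1 - D/P = 0.5533
I_max = 217.9877 * 0.5533 = 120.6130

120.6130 units


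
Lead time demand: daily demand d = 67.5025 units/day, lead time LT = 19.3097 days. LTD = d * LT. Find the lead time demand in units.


LTD = 67.5025 * 19.3097 = 1303.4530

1303.4530 units


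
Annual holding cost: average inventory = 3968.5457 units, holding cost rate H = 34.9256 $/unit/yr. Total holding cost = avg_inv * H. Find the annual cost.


Cost = 3968.5457 * 34.9256 = 138603.8397

138603.8397 $/yr


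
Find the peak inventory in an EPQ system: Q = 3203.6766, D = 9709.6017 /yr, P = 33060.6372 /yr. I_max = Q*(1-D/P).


D/P = 0.2937
1 - D/P = 0.7063
I_max = 3203.6766 * 0.7063 = 2262.7866

2262.7866 units


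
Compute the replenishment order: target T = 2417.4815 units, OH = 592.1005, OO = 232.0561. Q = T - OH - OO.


Inventory position = OH + OO = 592.1005 + 232.0561 = 824.1566
Q = 2417.4815 - 824.1566 = 1593.3249

1593.3249 units


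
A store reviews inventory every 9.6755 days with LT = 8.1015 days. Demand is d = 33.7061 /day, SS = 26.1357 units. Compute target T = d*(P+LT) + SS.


P + LT = 17.7770
d*(P+LT) = 33.7061 * 17.7770 = 599.1933
T = 599.1933 + 26.1357 = 625.3290

625.3290 units


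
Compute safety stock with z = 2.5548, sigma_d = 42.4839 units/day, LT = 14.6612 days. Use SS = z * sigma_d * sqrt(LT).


sqrt(LT) = sqrt(14.6612) = 3.8290
SS = 2.5548 * 42.4839 * 3.8290 = 415.5909

415.5909 units


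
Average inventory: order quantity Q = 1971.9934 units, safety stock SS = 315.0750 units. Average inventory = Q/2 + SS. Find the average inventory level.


Q/2 = 985.9967
Avg = 985.9967 + 315.0750 = 1301.0717

1301.0717 units


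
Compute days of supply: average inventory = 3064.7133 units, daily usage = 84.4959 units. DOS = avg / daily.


DOS = 3064.7133 / 84.4959 = 36.2706

36.2706 days


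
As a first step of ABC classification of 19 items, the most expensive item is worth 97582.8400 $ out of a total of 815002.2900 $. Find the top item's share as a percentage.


Top item = 97582.8400
Total = 815002.2900
Percentage = 97582.8400 / 815002.2900 * 100 = 11.9733

11.9733%


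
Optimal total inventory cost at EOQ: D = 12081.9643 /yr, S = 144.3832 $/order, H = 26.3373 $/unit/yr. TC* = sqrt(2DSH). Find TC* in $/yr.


2*D*S*H = 91887293.0096
TC* = sqrt(91887293.0096) = 9585.7860

9585.7860 $/yr


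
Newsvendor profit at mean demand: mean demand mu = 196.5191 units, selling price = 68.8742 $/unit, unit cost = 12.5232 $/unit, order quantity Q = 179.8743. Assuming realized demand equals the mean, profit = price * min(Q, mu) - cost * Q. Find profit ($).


Sales at mu = min(179.8743, 196.5191) = 179.8743
Revenue = 68.8742 * 179.8743 = 12388.6985
Total cost = 12.5232 * 179.8743 = 2252.6018
Profit = 12388.6985 - 2252.6018 = 10136.0967

10136.0967 $


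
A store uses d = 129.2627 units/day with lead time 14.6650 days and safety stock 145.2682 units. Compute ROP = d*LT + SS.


d*LT = 129.2627 * 14.6650 = 1895.6375
ROP = 1895.6375 + 145.2682 = 2040.9057

2040.9057 units


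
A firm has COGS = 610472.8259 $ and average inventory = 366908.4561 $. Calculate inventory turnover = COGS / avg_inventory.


Turnover = 610472.8259 / 366908.4561 = 1.6638

1.6638


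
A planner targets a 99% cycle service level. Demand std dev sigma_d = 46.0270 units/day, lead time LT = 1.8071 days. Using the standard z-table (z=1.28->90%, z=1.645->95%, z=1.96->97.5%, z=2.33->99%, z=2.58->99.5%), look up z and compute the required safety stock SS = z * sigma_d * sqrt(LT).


From the table, SL = 99% corresponds to z = 2.33
sqrt(LT) = sqrt(1.8071) = 1.3443
SS = 2.33 * 46.0270 * 1.3443 = 144.1649

144.1649 units


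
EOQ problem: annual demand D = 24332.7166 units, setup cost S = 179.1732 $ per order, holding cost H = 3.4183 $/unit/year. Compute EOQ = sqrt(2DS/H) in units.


2*D*S = 2 * 24332.7166 * 179.1732 = 8719541.3958
2*D*S/H = 2550841.4697
EOQ = sqrt(2550841.4697) = 1597.1354

1597.1354 units


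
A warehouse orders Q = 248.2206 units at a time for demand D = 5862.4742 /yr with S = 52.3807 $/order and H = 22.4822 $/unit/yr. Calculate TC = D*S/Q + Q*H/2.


Ordering cost = D*S/Q = 1237.1274
Holding cost = Q*H/2 = 2790.2726
TC = 1237.1274 + 2790.2726 = 4027.4000

4027.4000 $/yr


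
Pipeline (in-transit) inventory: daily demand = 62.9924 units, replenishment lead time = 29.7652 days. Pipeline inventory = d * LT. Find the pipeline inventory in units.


Pipeline = 62.9924 * 29.7652 = 1874.9814

1874.9814 units


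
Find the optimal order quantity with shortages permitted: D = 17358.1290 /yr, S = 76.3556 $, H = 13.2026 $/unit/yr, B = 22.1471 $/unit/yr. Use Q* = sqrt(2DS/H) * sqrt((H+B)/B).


sqrt(2DS/H) = 448.0817
sqrt((H+B)/B) = 1.2634
Q* = 448.0817 * 1.2634 = 566.0980

566.0980 units


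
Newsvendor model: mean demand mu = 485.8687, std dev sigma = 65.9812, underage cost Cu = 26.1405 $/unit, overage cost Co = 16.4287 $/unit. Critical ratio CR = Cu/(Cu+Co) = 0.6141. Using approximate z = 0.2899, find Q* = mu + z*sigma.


CR = Cu/(Cu+Co) = 26.1405/(26.1405+16.4287) = 0.6141
z = 0.2899
Q* = 485.8687 + 0.2899 * 65.9812 = 504.9966

504.9966 units


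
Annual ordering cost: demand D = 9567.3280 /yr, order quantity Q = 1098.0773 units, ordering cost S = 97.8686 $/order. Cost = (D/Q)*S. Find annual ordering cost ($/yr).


Number of orders = D/Q = 8.7128
Cost = 8.7128 * 97.8686 = 852.7095

852.7095 $/yr


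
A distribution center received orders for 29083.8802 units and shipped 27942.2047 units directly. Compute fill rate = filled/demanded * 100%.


FR = 27942.2047 / 29083.8802 * 100 = 96.0745

96.0745%


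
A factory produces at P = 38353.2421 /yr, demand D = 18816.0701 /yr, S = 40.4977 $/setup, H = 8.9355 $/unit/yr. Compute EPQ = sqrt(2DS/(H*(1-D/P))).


1 - D/P = 1 - 0.4906 = 0.5094
H*(1-D/P) = 4.5518
2DS = 1524015.1242
EPQ = sqrt(334819.5433) = 578.6359

578.6359 units


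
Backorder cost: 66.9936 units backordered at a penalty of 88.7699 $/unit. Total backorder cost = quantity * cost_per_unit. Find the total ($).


Total = 66.9936 * 88.7699 = 5947.0152

5947.0152 $


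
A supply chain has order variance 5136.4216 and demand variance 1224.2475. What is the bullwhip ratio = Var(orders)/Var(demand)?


BW = 5136.4216 / 1224.2475 = 4.1956

4.1956


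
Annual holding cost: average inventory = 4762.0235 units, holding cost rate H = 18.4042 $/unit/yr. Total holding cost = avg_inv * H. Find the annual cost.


Cost = 4762.0235 * 18.4042 = 87641.2329

87641.2329 $/yr


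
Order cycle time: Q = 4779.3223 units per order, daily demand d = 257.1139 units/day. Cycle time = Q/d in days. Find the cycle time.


Cycle = 4779.3223 / 257.1139 = 18.5883

18.5883 days


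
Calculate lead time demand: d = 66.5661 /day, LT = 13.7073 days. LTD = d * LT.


LTD = 66.5661 * 13.7073 = 912.4415

912.4415 units


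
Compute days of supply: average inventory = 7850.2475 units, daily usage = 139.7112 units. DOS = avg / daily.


DOS = 7850.2475 / 139.7112 = 56.1891

56.1891 days


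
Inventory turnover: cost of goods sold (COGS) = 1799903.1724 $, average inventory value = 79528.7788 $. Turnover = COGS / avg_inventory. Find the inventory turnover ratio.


Turnover = 1799903.1724 / 79528.7788 = 22.6321

22.6321


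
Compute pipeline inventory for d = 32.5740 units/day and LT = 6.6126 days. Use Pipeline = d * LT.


Pipeline = 32.5740 * 6.6126 = 215.3988

215.3988 units


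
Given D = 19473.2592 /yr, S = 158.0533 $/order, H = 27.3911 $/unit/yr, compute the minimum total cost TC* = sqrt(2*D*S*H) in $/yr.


2*D*S*H = 168609360.6624
TC* = sqrt(168609360.6624) = 12984.9667

12984.9667 $/yr


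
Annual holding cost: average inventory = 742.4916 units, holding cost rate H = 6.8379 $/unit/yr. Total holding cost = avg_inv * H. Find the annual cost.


Cost = 742.4916 * 6.8379 = 5077.0833

5077.0833 $/yr


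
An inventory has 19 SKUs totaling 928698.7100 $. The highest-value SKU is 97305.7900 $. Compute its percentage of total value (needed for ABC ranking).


Top item = 97305.7900
Total = 928698.7100
Percentage = 97305.7900 / 928698.7100 * 100 = 10.4776

10.4776%


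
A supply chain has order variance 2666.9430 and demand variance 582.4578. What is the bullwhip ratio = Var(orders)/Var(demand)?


BW = 2666.9430 / 582.4578 = 4.5788

4.5788


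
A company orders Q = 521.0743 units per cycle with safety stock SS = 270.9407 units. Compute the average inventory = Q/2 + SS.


Q/2 = 260.5371
Avg = 260.5371 + 270.9407 = 531.4778

531.4778 units


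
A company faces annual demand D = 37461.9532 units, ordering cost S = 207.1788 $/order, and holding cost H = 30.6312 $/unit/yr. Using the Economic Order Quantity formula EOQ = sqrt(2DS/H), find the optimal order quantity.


2*D*S = 2 * 37461.9532 * 207.1788 = 15522645.0193
2*D*S/H = 506759.2853
EOQ = sqrt(506759.2853) = 711.8703

711.8703 units


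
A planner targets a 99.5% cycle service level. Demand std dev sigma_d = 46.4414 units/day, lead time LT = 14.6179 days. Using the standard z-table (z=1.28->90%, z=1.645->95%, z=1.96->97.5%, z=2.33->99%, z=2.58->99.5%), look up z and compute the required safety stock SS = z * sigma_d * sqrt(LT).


From the table, SL = 99.5% corresponds to z = 2.58
sqrt(LT) = sqrt(14.6179) = 3.8233
SS = 2.58 * 46.4414 * 3.8233 = 458.1076

458.1076 units


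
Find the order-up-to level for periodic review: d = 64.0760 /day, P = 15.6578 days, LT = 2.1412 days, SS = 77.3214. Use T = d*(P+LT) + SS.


P + LT = 17.7990
d*(P+LT) = 64.0760 * 17.7990 = 1140.4887
T = 1140.4887 + 77.3214 = 1217.8101

1217.8101 units


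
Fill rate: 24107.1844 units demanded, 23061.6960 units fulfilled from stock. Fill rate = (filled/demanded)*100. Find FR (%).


FR = 23061.6960 / 24107.1844 * 100 = 95.6632

95.6632%


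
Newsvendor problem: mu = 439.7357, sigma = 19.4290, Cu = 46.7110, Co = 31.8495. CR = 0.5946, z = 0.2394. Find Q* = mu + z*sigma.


CR = Cu/(Cu+Co) = 46.7110/(46.7110+31.8495) = 0.5946
z = 0.2394
Q* = 439.7357 + 0.2394 * 19.4290 = 444.3870

444.3870 units


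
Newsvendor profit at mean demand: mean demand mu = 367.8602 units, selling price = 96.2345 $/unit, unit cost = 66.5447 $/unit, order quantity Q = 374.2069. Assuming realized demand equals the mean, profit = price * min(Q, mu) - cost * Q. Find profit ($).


Sales at mu = min(374.2069, 367.8602) = 367.8602
Revenue = 96.2345 * 367.8602 = 35400.8424
Total cost = 66.5447 * 374.2069 = 24901.4859
Profit = 35400.8424 - 24901.4859 = 10499.3565

10499.3565 $


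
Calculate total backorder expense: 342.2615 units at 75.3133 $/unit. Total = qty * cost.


Total = 342.2615 * 75.3133 = 25776.8430

25776.8430 $


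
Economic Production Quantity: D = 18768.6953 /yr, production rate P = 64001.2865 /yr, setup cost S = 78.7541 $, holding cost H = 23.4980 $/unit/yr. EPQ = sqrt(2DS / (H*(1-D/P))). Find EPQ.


1 - D/P = 1 - 0.2933 = 0.7067
H*(1-D/P) = 16.6071
2DS = 2956223.4131
EPQ = sqrt(178009.6676) = 421.9119

421.9119 units


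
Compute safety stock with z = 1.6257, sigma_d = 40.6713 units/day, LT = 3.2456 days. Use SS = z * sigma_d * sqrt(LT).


sqrt(LT) = sqrt(3.2456) = 1.8016
SS = 1.6257 * 40.6713 * 1.8016 = 119.1176

119.1176 units


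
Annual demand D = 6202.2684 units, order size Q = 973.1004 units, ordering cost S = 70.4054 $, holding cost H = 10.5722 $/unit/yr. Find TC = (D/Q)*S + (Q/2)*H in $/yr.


Ordering cost = D*S/Q = 448.7442
Holding cost = Q*H/2 = 5143.9060
TC = 448.7442 + 5143.9060 = 5592.6503

5592.6503 $/yr


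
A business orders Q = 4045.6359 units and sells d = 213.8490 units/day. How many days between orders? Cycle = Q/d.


Cycle = 4045.6359 / 213.8490 = 18.9182

18.9182 days


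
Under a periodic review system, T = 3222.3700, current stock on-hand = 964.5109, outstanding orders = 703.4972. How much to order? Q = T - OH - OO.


Inventory position = OH + OO = 964.5109 + 703.4972 = 1668.0081
Q = 3222.3700 - 1668.0081 = 1554.3619

1554.3619 units


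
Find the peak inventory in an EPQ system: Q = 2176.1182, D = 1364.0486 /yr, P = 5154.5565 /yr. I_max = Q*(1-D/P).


D/P = 0.2646
1 - D/P = 0.7354
I_max = 2176.1182 * 0.7354 = 1600.2528

1600.2528 units


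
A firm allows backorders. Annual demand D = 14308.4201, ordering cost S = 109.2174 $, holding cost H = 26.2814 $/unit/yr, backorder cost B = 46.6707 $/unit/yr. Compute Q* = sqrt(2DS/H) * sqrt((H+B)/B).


sqrt(2DS/H) = 344.8518
sqrt((H+B)/B) = 1.2502
Q* = 344.8518 * 1.2502 = 431.1509

431.1509 units


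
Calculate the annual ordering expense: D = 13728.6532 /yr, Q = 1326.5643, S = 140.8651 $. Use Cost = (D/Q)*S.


Number of orders = D/Q = 10.3490
Cost = 10.3490 * 140.8651 = 1457.8171

1457.8171 $/yr


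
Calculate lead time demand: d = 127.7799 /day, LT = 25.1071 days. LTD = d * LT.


LTD = 127.7799 * 25.1071 = 3208.1827

3208.1827 units


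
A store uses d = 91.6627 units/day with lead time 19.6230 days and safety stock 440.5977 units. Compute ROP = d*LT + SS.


d*LT = 91.6627 * 19.6230 = 1798.6972
ROP = 1798.6972 + 440.5977 = 2239.2949

2239.2949 units


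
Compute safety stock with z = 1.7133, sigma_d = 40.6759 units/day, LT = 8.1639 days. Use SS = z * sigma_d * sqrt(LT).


sqrt(LT) = sqrt(8.1639) = 2.8573
SS = 1.7133 * 40.6759 * 2.8573 = 199.1221

199.1221 units


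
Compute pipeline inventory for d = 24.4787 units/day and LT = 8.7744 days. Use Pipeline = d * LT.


Pipeline = 24.4787 * 8.7744 = 214.7859

214.7859 units


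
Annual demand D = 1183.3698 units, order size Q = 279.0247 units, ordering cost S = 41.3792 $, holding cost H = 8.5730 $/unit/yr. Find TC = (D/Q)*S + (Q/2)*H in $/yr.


Ordering cost = D*S/Q = 175.4930
Holding cost = Q*H/2 = 1196.0394
TC = 175.4930 + 1196.0394 = 1371.5324

1371.5324 $/yr


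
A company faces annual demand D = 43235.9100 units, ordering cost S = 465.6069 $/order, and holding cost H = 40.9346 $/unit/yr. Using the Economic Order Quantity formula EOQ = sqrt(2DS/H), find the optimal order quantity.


2*D*S = 2 * 43235.9100 * 465.6069 = 40261876.0476
2*D*S/H = 983565.8843
EOQ = sqrt(983565.8843) = 991.7489

991.7489 units


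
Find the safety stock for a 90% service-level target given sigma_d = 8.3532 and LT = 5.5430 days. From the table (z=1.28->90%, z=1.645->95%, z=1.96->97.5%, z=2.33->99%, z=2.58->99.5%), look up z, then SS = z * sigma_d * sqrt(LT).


From the table, SL = 90% corresponds to z = 1.28
sqrt(LT) = sqrt(5.5430) = 2.3544
SS = 1.28 * 8.3532 * 2.3544 = 25.1730

25.1730 units
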